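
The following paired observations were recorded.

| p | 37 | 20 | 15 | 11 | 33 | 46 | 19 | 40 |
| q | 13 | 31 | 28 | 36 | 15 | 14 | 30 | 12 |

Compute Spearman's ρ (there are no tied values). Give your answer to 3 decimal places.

Rank p: 6, 4, 2, 1, 5, 8, 3, 7
Rank q: 2, 7, 5, 8, 4, 3, 6, 1
d = rank(p) − rank(q): 4, -3, -3, -7, 1, 5, -3, 6; Σd² = 154
ρ = 1 − 6Σd² / [n(n²−1)] = 1 − 6×154 / (8×63) = 1 − 924/504 ≈ -0.833

-0.833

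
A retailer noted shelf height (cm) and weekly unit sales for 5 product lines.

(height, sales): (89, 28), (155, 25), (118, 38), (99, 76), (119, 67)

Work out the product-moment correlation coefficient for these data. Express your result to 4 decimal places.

-0.3385

n = 5, Σx = 580, Σy = 234, Σx² = 69832, Σy² = 13118, Σxy = 26348
nΣxy − ΣxΣy = 131740 − 135720 = -3980
nΣx² − (Σx)² = 349160 − 336400 = 12760; nΣy² − (Σy)² = 65590 − 54756 = 10834
r = -3980 / √(12760 × 10834) = -3980 / 11757.6290 ≈ -0.3385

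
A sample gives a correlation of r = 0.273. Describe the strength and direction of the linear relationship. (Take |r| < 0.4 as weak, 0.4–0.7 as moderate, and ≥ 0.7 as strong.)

weak positive

r = 0.273 > 0 so the relationship is positive.
|r| = 0.273, which falls in the weak range.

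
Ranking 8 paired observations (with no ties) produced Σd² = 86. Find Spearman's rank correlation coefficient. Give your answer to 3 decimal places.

ρ = 1 − 6Σd² / [n(n²−1)] = 1 − 6×86 / (8×63)
  = 1 − 516/504 = 1 − 1.0238 ≈ -0.024

-0.024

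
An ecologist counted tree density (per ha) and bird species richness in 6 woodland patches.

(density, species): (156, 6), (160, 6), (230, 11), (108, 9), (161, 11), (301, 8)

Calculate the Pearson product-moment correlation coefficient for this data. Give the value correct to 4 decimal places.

0.1177

n = 6, Σx = 1116, Σy = 51, Σx² = 231022, Σy² = 459, Σxy = 9577
nΣxy − ΣxΣy = 57462 − 56916 = 546
nΣx² − (Σx)² = 1386132 − 1245456 = 140676; nΣy² − (Σy)² = 2754 − 2601 = 153
r = 546 / √(140676 × 153) = 546 / 4639.3349 ≈ 0.1177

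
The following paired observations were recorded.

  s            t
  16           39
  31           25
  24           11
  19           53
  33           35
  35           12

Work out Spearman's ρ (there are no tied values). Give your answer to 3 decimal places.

-0.543

Rank s: 1, 4, 3, 2, 5, 6
Rank t: 5, 3, 1, 6, 4, 2
d = rank(s) − rank(t): -4, 1, 2, -4, 1, 4; Σd² = 54
ρ = 1 − 6Σd² / [n(n²−1)] = 1 − 6×54 / (6×35) = 1 − 324/210 ≈ -0.543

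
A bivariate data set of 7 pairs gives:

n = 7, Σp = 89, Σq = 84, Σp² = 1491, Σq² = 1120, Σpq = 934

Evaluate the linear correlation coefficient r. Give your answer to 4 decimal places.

r = (nΣpq − ΣpΣq) / √[(nΣp² − (Σp)²)(nΣq² − (Σq)²)]
Numerator: 7×934 − 89×84 = -938
Denominator: √[(10437 − 7921)(7840 − 7056)] = √[2516 × 784] = 1404.4729
r = -938 / 1404.4729 ≈ -0.6679

-0.6679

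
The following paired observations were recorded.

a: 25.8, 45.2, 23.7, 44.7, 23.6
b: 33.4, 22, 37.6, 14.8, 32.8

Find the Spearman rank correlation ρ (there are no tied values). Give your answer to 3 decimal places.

Rank a: 3, 5, 2, 4, 1
Rank b: 4, 2, 5, 1, 3
d = rank(a) − rank(b): -1, 3, -3, 3, -2; Σd² = 32
ρ = 1 − 6Σd² / [n(n²−1)] = 1 − 6×32 / (5×24) = 1 − 192/120 ≈ -0.600

-0.600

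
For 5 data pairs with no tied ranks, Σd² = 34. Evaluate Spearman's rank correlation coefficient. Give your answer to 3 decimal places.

ρ = 1 − 6Σd² / [n(n²−1)] = 1 − 6×34 / (5×24)
  = 1 − 204/120 = 1 − 1.7000 ≈ -0.700

-0.700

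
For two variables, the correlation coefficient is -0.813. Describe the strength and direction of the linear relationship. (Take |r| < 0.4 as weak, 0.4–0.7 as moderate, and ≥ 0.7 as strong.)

strong negative

r = -0.813 < 0 so the relationship is negative.
|r| = 0.813, which falls in the strong range.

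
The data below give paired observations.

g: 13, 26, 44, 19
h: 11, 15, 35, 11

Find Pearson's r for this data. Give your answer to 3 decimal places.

0.964

n = 4, Σg = 102, Σh = 72, Σg² = 3142, Σh² = 1692, Σgh = 2282
nΣgh − ΣgΣh = 9128 − 7344 = 1784
nΣg² − (Σg)² = 12568 − 10404 = 2164; nΣh² − (Σh)² = 6768 − 5184 = 1584
r = 1784 / √(2164 × 1584) = 1784 / 1851.4254 ≈ 0.964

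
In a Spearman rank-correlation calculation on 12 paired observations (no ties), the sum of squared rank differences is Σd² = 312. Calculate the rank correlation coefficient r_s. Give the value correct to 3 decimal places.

-0.091

ρ = 1 − 6Σd² / [n(n²−1)] = 1 − 6×312 / (12×143)
  = 1 − 1872/1716 = 1 − 1.0909 ≈ -0.091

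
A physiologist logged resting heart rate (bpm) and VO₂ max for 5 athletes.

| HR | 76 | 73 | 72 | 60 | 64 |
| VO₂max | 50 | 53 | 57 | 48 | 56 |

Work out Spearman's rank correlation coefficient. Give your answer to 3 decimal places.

0.100

Rank HR: 5, 4, 3, 1, 2
Rank VO₂max: 2, 3, 5, 1, 4
d = rank(HR) − rank(VO₂max): 3, 1, -2, 0, -2; Σd² = 18
ρ = 1 − 6Σd² / [n(n²−1)] = 1 − 6×18 / (5×24) = 1 − 108/120 ≈ 0.100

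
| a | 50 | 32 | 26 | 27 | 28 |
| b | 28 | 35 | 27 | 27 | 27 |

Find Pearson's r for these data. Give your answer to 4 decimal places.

n = 5, Σa = 163, Σb = 144, Σa² = 5713, Σb² = 4196, Σab = 4707
nΣab − ΣaΣb = 23535 − 23472 = 63
nΣa² − (Σa)² = 28565 − 26569 = 1996; nΣb² − (Σb)² = 20980 − 20736 = 244
r = 63 / √(1996 × 244) = 63 / 697.8710 ≈ 0.0903

0.0903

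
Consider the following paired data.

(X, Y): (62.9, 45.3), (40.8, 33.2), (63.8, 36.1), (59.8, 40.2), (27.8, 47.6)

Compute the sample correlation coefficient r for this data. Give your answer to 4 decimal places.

n = 5, ΣX = 255.1, ΣY = 202.4, ΣX² = 14040.37, ΣY² = 8339.34, ΣXY = 10234.35
nΣXY − ΣXΣY = 51171.75 − 51632.24 = -460.49
nΣX² − (ΣX)² = 70201.85 − 65076.01 = 5125.84; nΣY² − (ΣY)² = 41696.7 − 40965.76 = 730.94
r = -460.49 / √(5125.84 × 730.94) = -460.49 / 1935.6346 ≈ -0.2379

-0.2379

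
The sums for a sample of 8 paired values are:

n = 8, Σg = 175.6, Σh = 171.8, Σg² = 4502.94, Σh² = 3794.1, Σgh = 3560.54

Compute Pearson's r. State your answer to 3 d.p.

-0.808

r = (nΣgh − ΣgΣh) / √[(nΣg² − (Σg)²)(nΣh² − (Σh)²)]
Numerator: 8×3560.54 − 175.6×171.8 = -1683.76
Denominator: √[(36023.52 − 30835.36)(30352.8 − 29515.24)] = √[5188.16 × 837.56] = 2084.5612
r = -1683.76 / 2084.5612 ≈ -0.808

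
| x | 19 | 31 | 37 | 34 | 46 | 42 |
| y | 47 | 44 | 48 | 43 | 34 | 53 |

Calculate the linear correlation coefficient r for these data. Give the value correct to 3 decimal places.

n = 6, Σx = 209, Σy = 269, Σx² = 7727, Σy² = 12263, Σxy = 9285
nΣxy − ΣxΣy = 55710 − 56221 = -511
nΣx² − (Σx)² = 46362 − 43681 = 2681; nΣy² − (Σy)² = 73578 − 72361 = 1217
r = -511 / √(2681 × 1217) = -511 / 1806.3159 ≈ -0.283

-0.283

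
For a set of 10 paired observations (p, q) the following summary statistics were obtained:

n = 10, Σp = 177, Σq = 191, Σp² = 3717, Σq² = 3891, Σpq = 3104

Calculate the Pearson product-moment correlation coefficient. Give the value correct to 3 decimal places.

r = (nΣpq − ΣpΣq) / √[(nΣp² − (Σp)²)(nΣq² − (Σq)²)]
Numerator: 10×3104 − 177×191 = -2767
Denominator: √[(37170 − 31329)(38910 − 36481)] = √[5841 × 2429] = 3766.6682
r = -2767 / 3766.6682 ≈ -0.735

-0.735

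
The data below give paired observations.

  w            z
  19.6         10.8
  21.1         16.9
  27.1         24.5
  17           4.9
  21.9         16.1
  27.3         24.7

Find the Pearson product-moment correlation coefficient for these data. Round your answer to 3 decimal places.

n = 6, Σw = 134, Σz = 97.9, Σw² = 3077.68, Σz² = 1895.81, Σwz = 2342.42
nΣwz − ΣwΣz = 14054.52 − 13118.6 = 935.92
nΣw² − (Σw)² = 18466.08 − 17956 = 510.08; nΣz² − (Σz)² = 11374.86 − 9584.41 = 1790.45
r = 935.92 / √(510.08 × 1790.45) = 935.92 / 955.6530 ≈ 0.979

0.979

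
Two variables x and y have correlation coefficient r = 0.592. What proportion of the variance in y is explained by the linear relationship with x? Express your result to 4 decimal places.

r² = (0.592)² = 0.3505

0.3505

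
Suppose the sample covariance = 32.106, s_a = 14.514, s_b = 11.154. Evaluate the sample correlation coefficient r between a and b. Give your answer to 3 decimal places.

r = Cov(a,b) / (s_a · s_b) = 32.106 / (14.514 × 11.154)
  = 32.106 / 161.8892 ≈ 0.198

0.198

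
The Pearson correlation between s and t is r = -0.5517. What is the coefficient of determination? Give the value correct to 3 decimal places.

0.304

r² = (-0.5517)² = 0.304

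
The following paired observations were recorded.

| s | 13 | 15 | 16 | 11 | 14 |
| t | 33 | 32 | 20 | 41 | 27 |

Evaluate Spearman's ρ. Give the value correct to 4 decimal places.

Rank s: 2, 4, 5, 1, 3
Rank t: 4, 3, 1, 5, 2
d = rank(s) − rank(t): -2, 1, 4, -4, 1; Σd² = 38
ρ = 1 − 6Σd² / [n(n²−1)] = 1 − 6×38 / (5×24) = 1 − 228/120 ≈ -0.9000

-0.9000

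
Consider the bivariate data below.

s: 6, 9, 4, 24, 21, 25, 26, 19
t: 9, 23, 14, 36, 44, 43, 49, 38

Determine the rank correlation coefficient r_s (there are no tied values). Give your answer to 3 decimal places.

Rank s: 2, 3, 1, 6, 5, 7, 8, 4
Rank t: 1, 3, 2, 4, 7, 6, 8, 5
d = rank(s) − rank(t): 1, 0, -1, 2, -2, 1, 0, -1; Σd² = 12
ρ = 1 − 6Σd² / [n(n²−1)] = 1 − 6×12 / (8×63) = 1 − 72/504 ≈ 0.857

0.857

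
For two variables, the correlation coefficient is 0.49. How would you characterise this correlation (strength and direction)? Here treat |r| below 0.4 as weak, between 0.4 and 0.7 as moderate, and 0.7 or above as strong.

moderate positive

r = 0.49 > 0 so the relationship is positive.
|r| = 0.49, which falls in the moderate range.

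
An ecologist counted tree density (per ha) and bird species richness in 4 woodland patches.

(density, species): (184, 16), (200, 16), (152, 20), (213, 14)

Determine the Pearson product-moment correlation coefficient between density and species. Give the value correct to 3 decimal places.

-0.969

n = 4, Σx = 749, Σy = 66, Σx² = 142329, Σy² = 1108, Σxy = 12166
nΣxy − ΣxΣy = 48664 − 49434 = -770
nΣx² − (Σx)² = 569316 − 561001 = 8315; nΣy² − (Σy)² = 4432 − 4356 = 76
r = -770 / √(8315 × 76) = -770 / 794.9465 ≈ -0.969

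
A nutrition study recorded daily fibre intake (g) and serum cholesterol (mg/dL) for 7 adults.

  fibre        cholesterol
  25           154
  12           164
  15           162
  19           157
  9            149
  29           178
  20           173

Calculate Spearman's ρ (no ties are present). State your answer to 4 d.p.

Rank fibre: 6, 2, 3, 4, 1, 7, 5
Rank cholesterol: 2, 5, 4, 3, 1, 7, 6
d = rank(fibre) − rank(cholesterol): 4, -3, -1, 1, 0, 0, -1; Σd² = 28
ρ = 1 − 6Σd² / [n(n²−1)] = 1 − 6×28 / (7×48) = 1 − 168/336 ≈ 0.5000

0.5000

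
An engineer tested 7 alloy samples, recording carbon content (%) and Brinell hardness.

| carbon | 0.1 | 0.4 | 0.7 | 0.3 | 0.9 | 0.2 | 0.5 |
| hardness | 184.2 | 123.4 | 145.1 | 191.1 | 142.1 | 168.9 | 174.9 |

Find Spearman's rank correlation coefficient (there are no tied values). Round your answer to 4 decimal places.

-0.5714

Rank carbon: 1, 4, 6, 3, 7, 2, 5
Rank hardness: 6, 1, 3, 7, 2, 4, 5
d = rank(carbon) − rank(hardness): -5, 3, 3, -4, 5, -2, 0; Σd² = 88
ρ = 1 − 6Σd² / [n(n²−1)] = 1 − 6×88 / (7×48) = 1 − 528/336 ≈ -0.5714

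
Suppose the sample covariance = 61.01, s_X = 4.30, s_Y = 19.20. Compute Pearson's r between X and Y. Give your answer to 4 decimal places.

0.7390

r = Cov(X,Y) / (s_X · s_Y) = 61.01 / (4.30 × 19.20)
  = 61.01 / 82.5600 ≈ 0.7390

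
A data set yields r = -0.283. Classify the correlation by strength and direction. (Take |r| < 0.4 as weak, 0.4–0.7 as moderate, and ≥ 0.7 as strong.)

r = -0.283 < 0 so the relationship is negative.
|r| = 0.283, which falls in the weak range.

weak negative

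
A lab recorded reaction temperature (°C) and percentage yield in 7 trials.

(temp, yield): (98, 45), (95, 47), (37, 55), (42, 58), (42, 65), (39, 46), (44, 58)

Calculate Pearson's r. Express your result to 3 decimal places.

-0.635

n = 7, Σx = 397, Σy = 374, Σx² = 26983, Σy² = 20328, Σxy = 20422
nΣxy − ΣxΣy = 142954 − 148478 = -5524
nΣx² − (Σx)² = 188881 − 157609 = 31272; nΣy² − (Σy)² = 142296 − 139876 = 2420
r = -5524 / √(31272 × 2420) = -5524 / 8699.3241 ≈ -0.635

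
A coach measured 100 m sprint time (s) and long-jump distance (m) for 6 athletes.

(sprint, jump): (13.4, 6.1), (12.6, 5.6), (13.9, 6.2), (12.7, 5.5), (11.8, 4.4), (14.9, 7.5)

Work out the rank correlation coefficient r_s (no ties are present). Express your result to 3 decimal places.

0.943

Rank sprint: 4, 2, 5, 3, 1, 6
Rank jump: 4, 3, 5, 2, 1, 6
d = rank(sprint) − rank(jump): 0, -1, 0, 1, 0, 0; Σd² = 2
ρ = 1 − 6Σd² / [n(n²−1)] = 1 − 6×2 / (6×35) = 1 − 12/210 ≈ 0.943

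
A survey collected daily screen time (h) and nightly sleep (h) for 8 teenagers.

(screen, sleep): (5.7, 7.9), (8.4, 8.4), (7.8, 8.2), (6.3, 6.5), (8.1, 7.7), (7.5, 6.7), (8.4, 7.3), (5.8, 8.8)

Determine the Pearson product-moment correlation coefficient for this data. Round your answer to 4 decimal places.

-0.0610

n = 8, Σx = 58, Σy = 61.5, Σx² = 429.64, Σy² = 477.37, Σxy = 445.48
nΣxy − ΣxΣy = 3563.84 − 3567 = -3.16
nΣx² − (Σx)² = 3437.12 − 3364 = 73.12; nΣy² − (Σy)² = 3818.96 − 3782.25 = 36.71
r = -3.16 / √(73.12 × 36.71) = -3.16 / 51.8096 ≈ -0.0610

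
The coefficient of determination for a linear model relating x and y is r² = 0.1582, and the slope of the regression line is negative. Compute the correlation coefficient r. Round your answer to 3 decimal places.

|r| = √0.1582 = 0.398
The association is negative, so r = −0.398.

-0.398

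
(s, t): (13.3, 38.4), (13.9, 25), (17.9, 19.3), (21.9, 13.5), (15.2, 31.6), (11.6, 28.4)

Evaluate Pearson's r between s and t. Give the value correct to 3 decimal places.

n = 6, Σs = 93.8, Σt = 156.2, Σs² = 1535.72, Σt² = 4459.42, Σst = 2309.1
nΣst − ΣsΣt = 13854.6 − 14651.56 = -796.96
nΣs² − (Σs)² = 9214.32 − 8798.44 = 415.88; nΣt² − (Σt)² = 26756.52 − 24398.44 = 2358.08
r = -796.96 / √(415.88 × 2358.08) = -796.96 / 990.2920 ≈ -0.805

-0.805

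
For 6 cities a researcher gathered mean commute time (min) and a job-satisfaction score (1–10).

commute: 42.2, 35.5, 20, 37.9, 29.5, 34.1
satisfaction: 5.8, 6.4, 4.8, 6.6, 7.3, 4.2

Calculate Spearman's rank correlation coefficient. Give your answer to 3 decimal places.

0.143

Rank commute: 6, 4, 1, 5, 2, 3
Rank satisfaction: 3, 4, 2, 5, 6, 1
d = rank(commute) − rank(satisfaction): 3, 0, -1, 0, -4, 2; Σd² = 30
ρ = 1 − 6Σd² / [n(n²−1)] = 1 − 6×30 / (6×35) = 1 − 180/210 ≈ 0.143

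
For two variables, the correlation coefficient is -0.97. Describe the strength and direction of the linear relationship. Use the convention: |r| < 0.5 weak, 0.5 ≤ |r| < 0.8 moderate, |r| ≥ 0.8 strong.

r = -0.97 < 0 so the relationship is negative.
|r| = 0.97, which falls in the strong range.

strong negative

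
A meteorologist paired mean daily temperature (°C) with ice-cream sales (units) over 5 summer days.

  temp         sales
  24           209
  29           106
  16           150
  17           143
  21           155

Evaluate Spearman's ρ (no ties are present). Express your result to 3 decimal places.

Rank temp: 4, 5, 1, 2, 3
Rank sales: 5, 1, 3, 2, 4
d = rank(temp) − rank(sales): -1, 4, -2, 0, -1; Σd² = 22
ρ = 1 − 6Σd² / [n(n²−1)] = 1 − 6×22 / (5×24) = 1 − 132/120 ≈ -0.100

-0.100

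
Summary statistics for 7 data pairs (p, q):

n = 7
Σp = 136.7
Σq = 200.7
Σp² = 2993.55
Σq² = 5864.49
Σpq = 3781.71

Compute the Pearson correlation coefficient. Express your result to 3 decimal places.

-0.729

r = (nΣpq − ΣpΣq) / √[(nΣp² − (Σp)²)(nΣq² − (Σq)²)]
Numerator: 7×3781.71 − 136.7×200.7 = -963.72
Denominator: √[(20954.85 − 18686.89)(41051.43 − 40280.49)] = √[2267.96 × 770.94] = 1322.2939
r = -963.72 / 1322.2939 ≈ -0.729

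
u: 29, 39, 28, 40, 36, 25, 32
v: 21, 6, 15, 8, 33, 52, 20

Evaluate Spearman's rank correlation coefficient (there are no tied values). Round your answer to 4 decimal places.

Rank u: 3, 6, 2, 7, 5, 1, 4
Rank v: 5, 1, 3, 2, 6, 7, 4
d = rank(u) − rank(v): -2, 5, -1, 5, -1, -6, 0; Σd² = 92
ρ = 1 − 6Σd² / [n(n²−1)] = 1 − 6×92 / (7×48) = 1 − 552/336 ≈ -0.6429

-0.6429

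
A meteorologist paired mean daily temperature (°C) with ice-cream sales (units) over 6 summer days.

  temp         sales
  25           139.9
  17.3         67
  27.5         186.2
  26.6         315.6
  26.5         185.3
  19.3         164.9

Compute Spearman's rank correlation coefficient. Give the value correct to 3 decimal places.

0.886

Rank temp: 3, 1, 6, 5, 4, 2
Rank sales: 2, 1, 5, 6, 4, 3
d = rank(temp) − rank(sales): 1, 0, 1, -1, 0, -1; Σd² = 4
ρ = 1 − 6Σd² / [n(n²−1)] = 1 − 6×4 / (6×35) = 1 − 24/210 ≈ 0.886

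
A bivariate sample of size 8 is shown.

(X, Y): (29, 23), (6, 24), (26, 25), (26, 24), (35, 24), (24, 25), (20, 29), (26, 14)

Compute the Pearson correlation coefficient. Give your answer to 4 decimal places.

-0.1717

n = 8, ΣX = 192, ΣY = 188, ΣX² = 5106, ΣY² = 4544, ΣXY = 4469
nΣXY − ΣXΣY = 35752 − 36096 = -344
nΣX² − (ΣX)² = 40848 − 36864 = 3984; nΣY² − (ΣY)² = 36352 − 35344 = 1008
r = -344 / √(3984 × 1008) = -344 / 2003.9641 ≈ -0.1717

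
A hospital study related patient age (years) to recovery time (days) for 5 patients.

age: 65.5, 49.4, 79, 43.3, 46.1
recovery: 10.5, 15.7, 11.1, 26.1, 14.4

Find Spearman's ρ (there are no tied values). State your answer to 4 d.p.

Rank age: 4, 3, 5, 1, 2
Rank recovery: 1, 4, 2, 5, 3
d = rank(age) − rank(recovery): 3, -1, 3, -4, -1; Σd² = 36
ρ = 1 − 6Σd² / [n(n²−1)] = 1 − 6×36 / (5×24) = 1 − 216/120 ≈ -0.8000

-0.8000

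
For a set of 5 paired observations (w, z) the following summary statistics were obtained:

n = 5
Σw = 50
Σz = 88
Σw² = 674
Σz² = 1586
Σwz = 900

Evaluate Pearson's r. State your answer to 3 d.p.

r = (nΣwz − ΣwΣz) / √[(nΣw² − (Σw)²)(nΣz² − (Σz)²)]
Numerator: 5×900 − 50×88 = 100
Denominator: √[(3370 − 2500)(7930 − 7744)] = √[870 × 186] = 402.2686
r = 100 / 402.2686 ≈ 0.249

0.249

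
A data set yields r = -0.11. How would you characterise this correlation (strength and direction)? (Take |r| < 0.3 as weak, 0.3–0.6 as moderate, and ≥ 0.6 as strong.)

r = -0.11 < 0 so the relationship is negative.
|r| = 0.11, which falls in the weak range.

weak negative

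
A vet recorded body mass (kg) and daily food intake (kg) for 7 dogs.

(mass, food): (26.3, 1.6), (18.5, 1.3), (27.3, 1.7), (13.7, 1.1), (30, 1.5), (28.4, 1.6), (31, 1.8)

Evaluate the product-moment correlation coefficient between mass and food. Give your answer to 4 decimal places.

n = 7, Σx = 175.2, Σy = 10.6, Σx² = 4634.48, Σy² = 16.4, Σxy = 273.85
nΣxy − ΣxΣy = 1916.95 − 1857.12 = 59.83
nΣx² − (Σx)² = 32441.36 − 30695.04 = 1746.32; nΣy² − (Σy)² = 114.8 − 112.36 = 2.44
r = 59.83 / √(1746.32 × 2.44) = 59.83 / 65.2765 ≈ 0.9166

0.9166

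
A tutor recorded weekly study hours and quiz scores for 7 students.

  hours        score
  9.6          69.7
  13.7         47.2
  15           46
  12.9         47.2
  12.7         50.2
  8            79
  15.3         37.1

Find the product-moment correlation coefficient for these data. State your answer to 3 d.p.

n = 7, Σx = 87.2, Σy = 376.4, Σx² = 1130.64, Σy² = 21567.22, Σxy = 4451.81
nΣxy − ΣxΣy = 31162.67 − 32822.08 = -1659.41
nΣx² − (Σx)² = 7914.48 − 7603.84 = 310.64; nΣy² − (Σy)² = 150970.54 − 141676.96 = 9293.58
r = -1659.41 / √(310.64 × 9293.58) = -1659.41 / 1699.1050 ≈ -0.977

-0.977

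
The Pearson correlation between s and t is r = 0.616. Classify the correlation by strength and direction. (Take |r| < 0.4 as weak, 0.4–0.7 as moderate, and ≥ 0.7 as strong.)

moderate positive

r = 0.616 > 0 so the relationship is positive.
|r| = 0.616, which falls in the moderate range.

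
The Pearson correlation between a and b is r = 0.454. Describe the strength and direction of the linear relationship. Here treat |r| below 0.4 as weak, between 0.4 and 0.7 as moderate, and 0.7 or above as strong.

moderate positive

r = 0.454 > 0 so the relationship is positive.
|r| = 0.454, which falls in the moderate range.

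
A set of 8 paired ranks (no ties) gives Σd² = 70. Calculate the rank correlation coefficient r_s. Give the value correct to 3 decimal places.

0.167

ρ = 1 − 6Σd² / [n(n²−1)] = 1 − 6×70 / (8×63)
  = 1 − 420/504 = 1 − 0.8333 ≈ 0.167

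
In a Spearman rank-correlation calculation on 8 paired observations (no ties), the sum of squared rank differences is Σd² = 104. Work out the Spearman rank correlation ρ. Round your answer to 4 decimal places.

ρ = 1 − 6Σd² / [n(n²−1)] = 1 − 6×104 / (8×63)
  = 1 − 624/504 = 1 − 1.23810 ≈ -0.2381

-0.2381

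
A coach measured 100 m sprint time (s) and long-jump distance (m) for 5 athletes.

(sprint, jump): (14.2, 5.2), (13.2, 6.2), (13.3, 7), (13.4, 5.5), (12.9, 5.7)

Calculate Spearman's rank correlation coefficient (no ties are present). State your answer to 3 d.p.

-0.600

Rank sprint: 5, 2, 3, 4, 1
Rank jump: 1, 4, 5, 2, 3
d = rank(sprint) − rank(jump): 4, -2, -2, 2, -2; Σd² = 32
ρ = 1 − 6Σd² / [n(n²−1)] = 1 − 6×32 / (5×24) = 1 − 192/120 ≈ -0.600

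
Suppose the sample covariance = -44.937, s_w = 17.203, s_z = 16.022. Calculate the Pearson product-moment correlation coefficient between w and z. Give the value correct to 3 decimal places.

r = Cov(w,z) / (s_w · s_z) = -44.937 / (17.203 × 16.022)
  = -44.937 / 275.6265 ≈ -0.163

-0.163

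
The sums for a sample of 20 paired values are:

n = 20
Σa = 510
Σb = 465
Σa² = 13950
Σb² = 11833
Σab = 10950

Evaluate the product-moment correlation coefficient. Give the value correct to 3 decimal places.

-0.924

r = (nΣab − ΣaΣb) / √[(nΣa² − (Σa)²)(nΣb² − (Σb)²)]
Numerator: 20×10950 − 510×465 = -18150
Denominator: √[(279000 − 260100)(236660 − 216225)] = √[18900 × 20435] = 19652.5189
r = -18150 / 19652.5189 ≈ -0.924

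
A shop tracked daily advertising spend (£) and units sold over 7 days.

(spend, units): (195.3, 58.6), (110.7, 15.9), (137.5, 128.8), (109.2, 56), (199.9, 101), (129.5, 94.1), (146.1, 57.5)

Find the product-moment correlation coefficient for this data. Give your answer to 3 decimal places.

n = 7, Σx = 1028.2, Σy = 511.9, Σx² = 159302.94, Σy² = 45774.27, Σxy = 77806.51
nΣxy − ΣxΣy = 544645.57 − 526335.58 = 18309.99
nΣx² − (Σx)² = 1115120.58 − 1057195.24 = 57925.34; nΣy² − (Σy)² = 320419.89 − 262041.61 = 58378.28
r = 18309.99 / √(57925.34 × 58378.28) = 18309.99 / 58151.3690 ≈ 0.315

0.315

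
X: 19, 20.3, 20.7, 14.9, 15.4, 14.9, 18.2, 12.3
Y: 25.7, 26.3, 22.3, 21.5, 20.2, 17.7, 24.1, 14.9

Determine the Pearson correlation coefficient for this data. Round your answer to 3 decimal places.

n = 8, ΣX = 135.7, ΣY = 172.7, ΣX² = 2365.29, ΣY² = 3835.87, ΣXY = 3000.85
nΣXY − ΣXΣY = 24006.8 − 23435.39 = 571.41
nΣX² − (ΣX)² = 18922.32 − 18414.49 = 507.83; nΣY² − (ΣY)² = 30686.96 − 29825.29 = 861.67
r = 571.41 / √(507.83 × 861.67) = 571.41 / 661.4997 ≈ 0.864

0.864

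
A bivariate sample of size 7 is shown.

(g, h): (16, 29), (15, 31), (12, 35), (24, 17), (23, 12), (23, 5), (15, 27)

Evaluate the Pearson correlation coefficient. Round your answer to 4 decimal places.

-0.9211

n = 7, Σg = 128, Σh = 156, Σg² = 2484, Σh² = 4214, Σgh = 2553
nΣgh − ΣgΣh = 17871 − 19968 = -2097
nΣg² − (Σg)² = 17388 − 16384 = 1004; nΣh² − (Σh)² = 29498 − 24336 = 5162
r = -2097 / √(1004 × 5162) = -2097 / 2276.5430 ≈ -0.9211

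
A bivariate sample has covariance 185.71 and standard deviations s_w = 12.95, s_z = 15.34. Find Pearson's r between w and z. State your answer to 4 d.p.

0.9348

r = Cov(w,z) / (s_w · s_z) = 185.71 / (12.95 × 15.34)
  = 185.71 / 198.6530 ≈ 0.9348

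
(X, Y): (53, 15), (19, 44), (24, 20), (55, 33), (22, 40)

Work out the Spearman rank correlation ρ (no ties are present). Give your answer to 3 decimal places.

Rank X: 4, 1, 3, 5, 2
Rank Y: 1, 5, 2, 3, 4
d = rank(X) − rank(Y): 3, -4, 1, 2, -2; Σd² = 34
ρ = 1 − 6Σd² / [n(n²−1)] = 1 − 6×34 / (5×24) = 1 − 204/120 ≈ -0.700

-0.700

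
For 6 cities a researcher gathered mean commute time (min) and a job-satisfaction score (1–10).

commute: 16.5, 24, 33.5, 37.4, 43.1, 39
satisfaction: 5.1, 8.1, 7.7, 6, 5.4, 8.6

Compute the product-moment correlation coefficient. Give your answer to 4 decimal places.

0.1327

n = 6, Σx = 193.5, Σy = 40.9, Σx² = 6747.87, Σy² = 290.03, Σxy = 1329.04
nΣxy − ΣxΣy = 7974.24 − 7914.15 = 60.09
nΣx² − (Σx)² = 40487.22 − 37442.25 = 3044.97; nΣy² − (Σy)² = 1740.18 − 1672.81 = 67.37
r = 60.09 / √(3044.97 × 67.37) = 60.09 / 452.9234 ≈ 0.1327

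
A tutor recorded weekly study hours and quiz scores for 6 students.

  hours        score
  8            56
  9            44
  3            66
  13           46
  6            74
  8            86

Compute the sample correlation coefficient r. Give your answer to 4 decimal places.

n = 6, Σx = 47, Σy = 372, Σx² = 423, Σy² = 24416, Σxy = 2772
nΣxy − ΣxΣy = 16632 − 17484 = -852
nΣx² − (Σx)² = 2538 − 2209 = 329; nΣy² − (Σy)² = 146496 − 138384 = 8112
r = -852 / √(329 × 8112) = -852 / 1633.6609 ≈ -0.5215

-0.5215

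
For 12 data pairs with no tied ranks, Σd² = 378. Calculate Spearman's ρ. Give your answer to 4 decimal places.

-0.3217

ρ = 1 − 6Σd² / [n(n²−1)] = 1 − 6×378 / (12×143)
  = 1 − 2268/1716 = 1 − 1.32168 ≈ -0.3217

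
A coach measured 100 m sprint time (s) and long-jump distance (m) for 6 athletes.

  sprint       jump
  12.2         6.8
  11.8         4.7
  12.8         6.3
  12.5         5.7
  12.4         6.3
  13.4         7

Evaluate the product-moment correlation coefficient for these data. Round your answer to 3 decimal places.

0.709

n = 6, Σx = 75.1, Σy = 36.8, Σx² = 941.49, Σy² = 229.2, Σxy = 462.23
nΣxy − ΣxΣy = 2773.38 − 2763.68 = 9.7
nΣx² − (Σx)² = 5648.94 − 5640.01 = 8.93; nΣy² − (Σy)² = 1375.2 − 1354.24 = 20.96
r = 9.7 / √(8.93 × 20.96) = 9.7 / 13.6811 ≈ 0.709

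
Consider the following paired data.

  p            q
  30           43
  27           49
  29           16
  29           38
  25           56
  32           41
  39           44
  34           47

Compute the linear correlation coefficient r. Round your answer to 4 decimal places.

n = 8, Σp = 245, Σq = 334, Σp² = 7637, Σq² = 14912, Σpq = 10205
nΣpq − ΣpΣq = 81640 − 81830 = -190
nΣp² − (Σp)² = 61096 − 60025 = 1071; nΣq² − (Σq)² = 119296 − 111556 = 7740
r = -190 / √(1071 × 7740) = -190 / 2879.1561 ≈ -0.0660

-0.0660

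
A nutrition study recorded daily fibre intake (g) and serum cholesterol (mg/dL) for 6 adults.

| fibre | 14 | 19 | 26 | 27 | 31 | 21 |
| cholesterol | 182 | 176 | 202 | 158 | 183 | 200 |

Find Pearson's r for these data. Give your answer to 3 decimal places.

-0.080

n = 6, Σx = 138, Σy = 1101, Σx² = 3364, Σy² = 203357, Σxy = 25283
nΣxy − ΣxΣy = 151698 − 151938 = -240
nΣx² − (Σx)² = 20184 − 19044 = 1140; nΣy² − (Σy)² = 1220142 − 1212201 = 7941
r = -240 / √(1140 × 7941) = -240 / 3008.7772 ≈ -0.080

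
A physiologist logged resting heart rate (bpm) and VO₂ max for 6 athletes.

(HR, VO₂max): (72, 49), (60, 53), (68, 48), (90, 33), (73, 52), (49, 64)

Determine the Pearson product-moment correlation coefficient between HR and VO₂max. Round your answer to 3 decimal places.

n = 6, Σx = 412, Σy = 299, Σx² = 29238, Σy² = 15403, Σxy = 19874
nΣxy − ΣxΣy = 119244 − 123188 = -3944
nΣx² − (Σx)² = 175428 − 169744 = 5684; nΣy² − (Σy)² = 92418 − 89401 = 3017
r = -3944 / √(5684 × 3017) = -3944 / 4141.0902 ≈ -0.952

-0.952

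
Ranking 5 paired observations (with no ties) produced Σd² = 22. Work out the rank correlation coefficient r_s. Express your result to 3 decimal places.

ρ = 1 − 6Σd² / [n(n²−1)] = 1 − 6×22 / (5×24)
  = 1 − 132/120 = 1 − 1.1000 ≈ -0.100

-0.100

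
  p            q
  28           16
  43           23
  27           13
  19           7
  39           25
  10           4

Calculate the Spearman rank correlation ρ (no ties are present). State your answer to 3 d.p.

Rank p: 4, 6, 3, 2, 5, 1
Rank q: 4, 5, 3, 2, 6, 1
d = rank(p) − rank(q): 0, 1, 0, 0, -1, 0; Σd² = 2
ρ = 1 − 6Σd² / [n(n²−1)] = 1 − 6×2 / (6×35) = 1 − 12/210 ≈ 0.943

0.943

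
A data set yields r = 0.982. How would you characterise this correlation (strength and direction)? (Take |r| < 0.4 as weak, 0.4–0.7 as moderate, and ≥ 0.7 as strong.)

strong positive

r = 0.982 > 0 so the relationship is positive.
|r| = 0.982, which falls in the strong range.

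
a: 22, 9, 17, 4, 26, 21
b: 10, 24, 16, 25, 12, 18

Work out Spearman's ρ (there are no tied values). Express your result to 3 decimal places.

-0.886

Rank a: 5, 2, 3, 1, 6, 4
Rank b: 1, 5, 3, 6, 2, 4
d = rank(a) − rank(b): 4, -3, 0, -5, 4, 0; Σd² = 66
ρ = 1 − 6Σd² / [n(n²−1)] = 1 − 6×66 / (6×35) = 1 − 396/210 ≈ -0.886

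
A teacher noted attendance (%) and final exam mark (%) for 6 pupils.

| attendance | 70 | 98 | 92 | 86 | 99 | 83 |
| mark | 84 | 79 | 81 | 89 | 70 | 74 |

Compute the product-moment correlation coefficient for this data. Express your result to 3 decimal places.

n = 6, Σx = 528, Σy = 477, Σx² = 47054, Σy² = 38155, Σxy = 41800
nΣxy − ΣxΣy = 250800 − 251856 = -1056
nΣx² − (Σx)² = 282324 − 278784 = 3540; nΣy² − (Σy)² = 228930 − 227529 = 1401
r = -1056 / √(3540 × 1401) = -1056 / 2227.0025 ≈ -0.474

-0.474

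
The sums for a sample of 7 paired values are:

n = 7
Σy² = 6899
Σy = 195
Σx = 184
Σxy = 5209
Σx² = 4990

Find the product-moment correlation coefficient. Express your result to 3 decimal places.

0.176

r = (nΣxy − ΣxΣy) / √[(nΣx² − (Σx)²)(nΣy² − (Σy)²)]
Numerator: 7×5209 − 184×195 = 583
Denominator: √[(34930 − 33856)(48293 − 38025)] = √[1074 × 10268] = 3320.8180
r = 583 / 3320.8180 ≈ 0.176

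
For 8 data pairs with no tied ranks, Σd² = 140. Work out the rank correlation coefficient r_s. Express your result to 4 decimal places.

ρ = 1 − 6Σd² / [n(n²−1)] = 1 − 6×140 / (8×63)
  = 1 − 840/504 = 1 − 1.66667 ≈ -0.6667

-0.6667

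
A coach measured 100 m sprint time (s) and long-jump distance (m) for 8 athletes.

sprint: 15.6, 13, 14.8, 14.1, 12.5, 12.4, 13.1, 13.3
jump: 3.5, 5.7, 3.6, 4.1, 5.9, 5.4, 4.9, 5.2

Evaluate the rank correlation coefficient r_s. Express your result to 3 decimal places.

Rank sprint: 8, 3, 7, 6, 2, 1, 4, 5
Rank jump: 1, 7, 2, 3, 8, 6, 4, 5
d = rank(sprint) − rank(jump): 7, -4, 5, 3, -6, -5, 0, 0; Σd² = 160
ρ = 1 − 6Σd² / [n(n²−1)] = 1 − 6×160 / (8×63) = 1 − 960/504 ≈ -0.905

-0.905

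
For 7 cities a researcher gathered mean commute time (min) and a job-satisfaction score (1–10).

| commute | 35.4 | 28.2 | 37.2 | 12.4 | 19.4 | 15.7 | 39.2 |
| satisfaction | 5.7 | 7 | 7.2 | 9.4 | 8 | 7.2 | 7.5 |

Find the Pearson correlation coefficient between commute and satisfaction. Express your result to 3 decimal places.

n = 7, Σx = 187.5, Σy = 52, Σx² = 5745.49, Σy² = 393.78, Σxy = 1345.82
nΣxy − ΣxΣy = 9420.74 − 9750 = -329.26
nΣx² − (Σx)² = 40218.43 − 35156.25 = 5062.18; nΣy² − (Σy)² = 2756.46 − 2704 = 52.46
r = -329.26 / √(5062.18 × 52.46) = -329.26 / 515.3270 ≈ -0.639

-0.639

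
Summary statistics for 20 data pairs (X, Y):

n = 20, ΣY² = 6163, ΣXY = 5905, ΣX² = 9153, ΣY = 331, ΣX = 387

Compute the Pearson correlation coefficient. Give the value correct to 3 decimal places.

r = (nΣXY − ΣXΣY) / √[(nΣX² − (ΣX)²)(nΣY² − (ΣY)²)]
Numerator: 20×5905 − 387×331 = -9997
Denominator: √[(183060 − 149769)(123260 − 109561)] = √[33291 × 13699] = 21355.4070
r = -9997 / 21355.4070 ≈ -0.468

-0.468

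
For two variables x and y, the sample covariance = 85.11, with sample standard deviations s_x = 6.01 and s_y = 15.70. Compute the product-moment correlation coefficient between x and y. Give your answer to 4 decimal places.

r = Cov(x,y) / (s_x · s_y) = 85.11 / (6.01 × 15.70)
  = 85.11 / 94.3570 ≈ 0.9020

0.9020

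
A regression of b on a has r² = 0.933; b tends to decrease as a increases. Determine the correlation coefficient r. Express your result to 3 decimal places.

|r| = √0.933 = 0.966
The association is negative, so r = −0.966.

-0.966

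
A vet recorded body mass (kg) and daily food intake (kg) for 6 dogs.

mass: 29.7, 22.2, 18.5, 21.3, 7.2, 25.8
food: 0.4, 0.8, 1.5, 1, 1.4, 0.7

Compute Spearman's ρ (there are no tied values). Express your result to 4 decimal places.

-0.9429

Rank mass: 6, 4, 2, 3, 1, 5
Rank food: 1, 3, 6, 4, 5, 2
d = rank(mass) − rank(food): 5, 1, -4, -1, -4, 3; Σd² = 68
ρ = 1 − 6Σd² / [n(n²−1)] = 1 − 6×68 / (6×35) = 1 − 408/210 ≈ -0.9429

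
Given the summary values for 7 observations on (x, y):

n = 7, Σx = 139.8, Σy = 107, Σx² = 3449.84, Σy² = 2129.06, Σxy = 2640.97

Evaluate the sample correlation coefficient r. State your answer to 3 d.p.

0.885

r = (nΣxy − ΣxΣy) / √[(nΣx² − (Σx)²)(nΣy² − (Σy)²)]
Numerator: 7×2640.97 − 139.8×107 = 3528.19
Denominator: √[(24148.88 − 19544.04)(14903.42 − 11449)] = √[4604.84 × 3454.42] = 3988.3645
r = 3528.19 / 3988.3645 ≈ 0.885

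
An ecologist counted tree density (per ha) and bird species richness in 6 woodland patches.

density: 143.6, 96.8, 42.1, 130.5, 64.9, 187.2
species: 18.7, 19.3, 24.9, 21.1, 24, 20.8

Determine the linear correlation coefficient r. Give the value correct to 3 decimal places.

-0.705

n = 6, Σx = 665.1, Σy = 128.8, Σx² = 88049.71, Σy² = 2796.04, Σxy = 13806.76
nΣxy − ΣxΣy = 82840.56 − 85664.88 = -2824.32
nΣx² − (Σx)² = 528298.26 − 442358.01 = 85940.25; nΣy² − (Σy)² = 16776.24 − 16589.44 = 186.8
r = -2824.32 / √(85940.25 × 186.8) = -2824.32 / 4006.6992 ≈ -0.705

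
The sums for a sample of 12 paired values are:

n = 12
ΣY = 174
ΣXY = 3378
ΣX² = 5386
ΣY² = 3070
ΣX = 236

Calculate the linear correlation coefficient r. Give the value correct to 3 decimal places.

-0.069

r = (nΣXY − ΣXΣY) / √[(nΣX² − (ΣX)²)(nΣY² − (ΣY)²)]
Numerator: 12×3378 − 236×174 = -528
Denominator: √[(64632 − 55696)(36840 − 30276)] = √[8936 × 6564] = 7658.7143
r = -528 / 7658.7143 ≈ -0.069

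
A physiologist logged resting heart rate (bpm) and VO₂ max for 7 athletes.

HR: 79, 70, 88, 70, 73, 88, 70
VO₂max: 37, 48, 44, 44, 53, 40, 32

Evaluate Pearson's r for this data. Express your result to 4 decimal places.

-0.1142

n = 7, Σx = 538, Σy = 298, Σx² = 41758, Σy² = 12978, Σxy = 22864
nΣxy − ΣxΣy = 160048 − 160324 = -276
nΣx² − (Σx)² = 292306 − 289444 = 2862; nΣy² − (Σy)² = 90846 − 88804 = 2042
r = -276 / √(2862 × 2042) = -276 / 2417.4789 ≈ -0.1142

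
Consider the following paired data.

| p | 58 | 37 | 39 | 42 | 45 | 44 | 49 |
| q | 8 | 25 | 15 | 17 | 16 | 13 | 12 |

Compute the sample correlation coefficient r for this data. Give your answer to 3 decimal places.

-0.842

n = 7, Σp = 314, Σq = 106, Σp² = 14380, Σq² = 1772, Σpq = 4568
nΣpq − ΣpΣq = 31976 − 33284 = -1308
nΣp² − (Σp)² = 100660 − 98596 = 2064; nΣq² − (Σq)² = 12404 − 11236 = 1168
r = -1308 / √(2064 × 1168) = -1308 / 1552.6597 ≈ -0.842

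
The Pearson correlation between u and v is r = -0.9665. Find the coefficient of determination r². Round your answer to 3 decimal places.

0.934

r² = (-0.9665)² = 0.934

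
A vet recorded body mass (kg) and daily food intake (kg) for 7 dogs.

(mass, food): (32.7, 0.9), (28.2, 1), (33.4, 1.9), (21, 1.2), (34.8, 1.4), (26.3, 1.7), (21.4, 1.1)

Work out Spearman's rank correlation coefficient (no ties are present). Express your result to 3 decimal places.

Rank mass: 5, 4, 6, 1, 7, 3, 2
Rank food: 1, 2, 7, 4, 5, 6, 3
d = rank(mass) − rank(food): 4, 2, -1, -3, 2, -3, -1; Σd² = 44
ρ = 1 − 6Σd² / [n(n²−1)] = 1 − 6×44 / (7×48) = 1 − 264/336 ≈ 0.214

0.214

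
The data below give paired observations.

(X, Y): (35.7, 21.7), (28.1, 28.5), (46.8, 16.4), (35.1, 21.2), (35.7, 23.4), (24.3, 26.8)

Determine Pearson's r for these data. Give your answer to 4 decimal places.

n = 6, ΣX = 205.7, ΣY = 138, ΣX² = 7351.33, ΣY² = 3267.34, ΣXY = 4573.8
nΣXY − ΣXΣY = 27442.8 − 28386.6 = -943.8
nΣX² − (ΣX)² = 44107.98 − 42312.49 = 1795.49; nΣY² − (ΣY)² = 19604.04 − 19044 = 560.04
r = -943.8 / √(1795.49 × 560.04) = -943.8 / 1002.7693 ≈ -0.9412

-0.9412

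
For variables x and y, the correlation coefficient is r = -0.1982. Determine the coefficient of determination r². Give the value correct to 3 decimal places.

r² = (-0.1982)² = 0.039

0.039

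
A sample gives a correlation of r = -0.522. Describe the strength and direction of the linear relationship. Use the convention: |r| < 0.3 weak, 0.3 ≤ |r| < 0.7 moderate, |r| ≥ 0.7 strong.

r = -0.522 < 0 so the relationship is negative.
|r| = 0.522, which falls in the moderate range.

moderate negative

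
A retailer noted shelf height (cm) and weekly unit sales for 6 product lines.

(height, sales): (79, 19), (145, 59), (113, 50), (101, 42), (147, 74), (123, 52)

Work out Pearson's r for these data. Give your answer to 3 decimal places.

0.955

n = 6, Σx = 708, Σy = 296, Σx² = 86974, Σy² = 16286, Σxy = 37222
nΣxy − ΣxΣy = 223332 − 209568 = 13764
nΣx² − (Σx)² = 521844 − 501264 = 20580; nΣy² − (Σy)² = 97716 − 87616 = 10100
r = 13764 / √(20580 × 10100) = 13764 / 14417.2813 ≈ 0.955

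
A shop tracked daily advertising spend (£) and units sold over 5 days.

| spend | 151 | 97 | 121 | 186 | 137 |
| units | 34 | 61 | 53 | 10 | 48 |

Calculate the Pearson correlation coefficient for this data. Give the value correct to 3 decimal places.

n = 5, Σx = 692, Σy = 206, Σx² = 100216, Σy² = 10090, Σxy = 25900
nΣxy − ΣxΣy = 129500 − 142552 = -13052
nΣx² − (Σx)² = 501080 − 478864 = 22216; nΣy² − (Σy)² = 50450 − 42436 = 8014
r = -13052 / √(22216 × 8014) = -13052 / 13343.1265 ≈ -0.978

-0.978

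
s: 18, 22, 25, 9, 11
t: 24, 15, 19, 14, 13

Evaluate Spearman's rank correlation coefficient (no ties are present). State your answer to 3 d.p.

0.600

Rank s: 3, 4, 5, 1, 2
Rank t: 5, 3, 4, 2, 1
d = rank(s) − rank(t): -2, 1, 1, -1, 1; Σd² = 8
ρ = 1 − 6Σd² / [n(n²−1)] = 1 − 6×8 / (5×24) = 1 − 48/120 ≈ 0.600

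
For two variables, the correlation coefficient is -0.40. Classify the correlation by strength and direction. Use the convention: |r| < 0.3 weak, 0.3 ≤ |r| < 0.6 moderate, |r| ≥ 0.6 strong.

moderate negative

r = -0.40 < 0 so the relationship is negative.
|r| = 0.40, which falls in the moderate range.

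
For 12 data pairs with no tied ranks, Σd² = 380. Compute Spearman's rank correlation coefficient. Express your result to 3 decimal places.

ρ = 1 − 6Σd² / [n(n²−1)] = 1 − 6×380 / (12×143)
  = 1 − 2280/1716 = 1 − 1.3287 ≈ -0.329

-0.329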